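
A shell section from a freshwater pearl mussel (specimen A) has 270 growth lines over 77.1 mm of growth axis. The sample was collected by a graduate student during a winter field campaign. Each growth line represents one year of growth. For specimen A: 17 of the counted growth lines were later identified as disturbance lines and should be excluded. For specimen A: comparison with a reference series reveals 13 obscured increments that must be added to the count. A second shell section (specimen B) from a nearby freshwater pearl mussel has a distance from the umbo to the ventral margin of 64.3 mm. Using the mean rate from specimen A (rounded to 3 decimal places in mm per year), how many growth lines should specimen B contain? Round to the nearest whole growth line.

Specimen A: adjusted count: 270 − 17 + 13 = 266 growth lines.
A: Mean rate = 77.1 mm / 266 years ≈ 0.290 mm/yr.
Specimen B: 64.3 mm / 0.290 mm per year = 221.72 years ≈ 222 growth lines.

222 growth lines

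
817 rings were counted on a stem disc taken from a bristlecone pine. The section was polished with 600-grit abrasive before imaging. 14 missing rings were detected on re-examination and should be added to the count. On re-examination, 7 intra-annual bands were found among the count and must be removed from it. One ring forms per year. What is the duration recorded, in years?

Adjusted count: 817 − 7 + 14 = 824 rings.
One ring per year makes the duration 824 years.

824 years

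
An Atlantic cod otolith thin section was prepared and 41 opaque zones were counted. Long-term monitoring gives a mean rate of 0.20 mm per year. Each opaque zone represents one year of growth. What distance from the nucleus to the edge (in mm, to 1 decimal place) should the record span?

The record spans 41 years at 0.20 mm per year.
Predicted length = 0.20 mm/year × 41 years = 8.2 mm.

8.2 mm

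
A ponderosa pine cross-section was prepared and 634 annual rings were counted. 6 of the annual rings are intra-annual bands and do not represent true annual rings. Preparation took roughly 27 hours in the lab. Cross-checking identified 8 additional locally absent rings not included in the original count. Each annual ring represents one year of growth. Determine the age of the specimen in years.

After corrections the count is 634 − 6 + 8 = 636 annual rings.
At one annual ring per year, that is 636 years.

636 years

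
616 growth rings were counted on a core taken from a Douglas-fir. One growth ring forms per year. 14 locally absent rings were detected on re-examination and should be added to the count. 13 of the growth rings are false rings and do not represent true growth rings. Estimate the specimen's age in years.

617 years

Correcting the raw count gives 616 − 13 + 14 = 617 true growth rings.
With a one-to-one growth ring periodicity this is 617 years.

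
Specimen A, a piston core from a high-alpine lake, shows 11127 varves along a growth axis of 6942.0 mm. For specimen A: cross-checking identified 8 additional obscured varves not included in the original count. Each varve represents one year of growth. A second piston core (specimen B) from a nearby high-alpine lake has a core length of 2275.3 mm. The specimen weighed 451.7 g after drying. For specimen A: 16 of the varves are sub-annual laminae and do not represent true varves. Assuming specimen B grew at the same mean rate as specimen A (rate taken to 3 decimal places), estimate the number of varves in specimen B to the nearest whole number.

Specimen A: adjusted count: 11127 − 16 + 8 = 11119 varves.
A: 6942.0 mm over 11119 years gives 6942.0 / 11119 ≈ 0.624 mm/year.
B spans 2275.3 / 0.624 = 3646.31 years ≈ 3646 varves.

3646 varves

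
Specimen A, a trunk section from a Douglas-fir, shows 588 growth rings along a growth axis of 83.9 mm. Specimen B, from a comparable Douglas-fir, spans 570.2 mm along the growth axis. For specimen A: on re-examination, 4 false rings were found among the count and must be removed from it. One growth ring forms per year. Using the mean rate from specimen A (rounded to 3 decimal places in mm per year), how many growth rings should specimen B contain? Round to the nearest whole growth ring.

Specimen A: adjusted count: 588 − 4 = 584 growth rings.
A: Mean rate = 83.9 mm / 584 years ≈ 0.144 mm/yr.
For B, 570.2 / 0.144 = 3959.72 years ≈ 3960 growth rings.

3960 growth rings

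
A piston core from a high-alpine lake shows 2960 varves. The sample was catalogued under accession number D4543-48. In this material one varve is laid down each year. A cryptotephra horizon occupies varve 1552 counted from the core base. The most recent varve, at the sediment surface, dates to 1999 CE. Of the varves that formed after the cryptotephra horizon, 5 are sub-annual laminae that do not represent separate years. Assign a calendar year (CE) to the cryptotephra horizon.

596 CE

2960 − 1552 = 1408 varves lie beyond the cryptotephra horizon toward the sediment surface.
1408 − 5 false = 1403 true varves after the cryptotephra horizon.
The varve at the sediment surface is 1999 CE, so the cryptotephra horizon dates to 1999 − 1403 = 596 CE.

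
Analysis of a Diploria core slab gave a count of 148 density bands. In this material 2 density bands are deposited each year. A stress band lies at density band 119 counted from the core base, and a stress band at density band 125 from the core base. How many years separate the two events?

3 years

125 − 119 = 6 density bands lie between the two events.
With 2 density bands per year, 6 / 2 = 3 years.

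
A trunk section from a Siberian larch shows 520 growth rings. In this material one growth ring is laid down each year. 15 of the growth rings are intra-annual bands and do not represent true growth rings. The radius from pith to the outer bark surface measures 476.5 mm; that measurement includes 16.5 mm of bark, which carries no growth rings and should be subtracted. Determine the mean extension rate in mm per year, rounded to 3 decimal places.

Correcting the raw count gives 520 − 15 = 505 true growth rings.
Removing the 16.5 mm offcut leaves 476.5 − 16.5 = 460.0 mm.
Extension rate ≈ 460.0 / 505 = 0.911 mm per year.

0.911 mm per year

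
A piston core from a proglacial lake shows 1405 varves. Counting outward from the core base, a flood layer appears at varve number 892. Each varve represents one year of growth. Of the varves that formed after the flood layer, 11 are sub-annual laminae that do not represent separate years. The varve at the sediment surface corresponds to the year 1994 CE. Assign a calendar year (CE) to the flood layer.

1492 CE

The flood layer sits at varve 892 from the core base, so 1405 − 892 = 513 varves formed after it.
Excluding 11 false varves: 513 − 11 = 502.
1994 − 502 = 1492 CE.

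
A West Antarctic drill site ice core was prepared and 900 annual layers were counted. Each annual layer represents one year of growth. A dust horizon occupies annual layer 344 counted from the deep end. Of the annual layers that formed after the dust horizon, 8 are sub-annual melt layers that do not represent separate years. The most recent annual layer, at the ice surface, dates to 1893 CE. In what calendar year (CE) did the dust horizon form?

1345 CE

The dust horizon sits at annual layer 344 from the deep end, so 900 − 344 = 556 annual layers formed after it.
Excluding 8 false annual layers: 556 − 8 = 548.
Counting back 548 years from 1893 CE places the dust horizon in 1893 − 548 = 1345 CE.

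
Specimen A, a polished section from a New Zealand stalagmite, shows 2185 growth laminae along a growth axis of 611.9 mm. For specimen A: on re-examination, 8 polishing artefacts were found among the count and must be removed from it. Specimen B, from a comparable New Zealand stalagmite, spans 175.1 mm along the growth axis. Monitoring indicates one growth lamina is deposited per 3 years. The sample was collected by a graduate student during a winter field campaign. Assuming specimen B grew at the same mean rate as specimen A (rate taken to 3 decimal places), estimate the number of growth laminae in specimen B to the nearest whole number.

621 growth laminae

Specimen A: true growth lamina count = 2185 − 8 = 2177.
Specimen A: 2177 growth laminae at 3 years each span 2177 × 3 = 6531 years.
A: Extension rate ≈ 611.9 / 6531 = 0.094 mm per year.
For B, 175.1 / 0.094 = 1862.77 years; at 3 years per growth lamina that is 1862.77 / 3 ≈ 621 growth laminae.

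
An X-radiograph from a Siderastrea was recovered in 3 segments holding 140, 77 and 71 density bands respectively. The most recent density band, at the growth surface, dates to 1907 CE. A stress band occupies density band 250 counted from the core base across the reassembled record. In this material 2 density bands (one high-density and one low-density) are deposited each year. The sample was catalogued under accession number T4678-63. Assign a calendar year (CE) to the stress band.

1888 CE

Total density bands = 140 + 77 + 71 = 288.
288 − 250 = 38 density bands lie beyond the stress band toward the growth surface.
With 2 density bands per year, 38 / 2 = 19 years.
Counting back 19 years from 1907 CE places the stress band in 1907 − 19 = 1888 CE.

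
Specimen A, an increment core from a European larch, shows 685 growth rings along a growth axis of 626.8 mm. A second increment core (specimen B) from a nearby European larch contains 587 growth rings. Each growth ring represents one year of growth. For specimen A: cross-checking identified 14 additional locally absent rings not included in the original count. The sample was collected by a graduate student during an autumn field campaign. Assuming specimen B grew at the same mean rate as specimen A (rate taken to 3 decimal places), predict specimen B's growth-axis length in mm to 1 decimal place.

526.5 mm

Specimen A: correcting the raw count gives 685 + 14 = 699 true growth rings.
A: Extension rate ≈ 626.8 / 699 = 0.897 mm per year.
Length of B = 0.897 × 587 = 526.5 mm.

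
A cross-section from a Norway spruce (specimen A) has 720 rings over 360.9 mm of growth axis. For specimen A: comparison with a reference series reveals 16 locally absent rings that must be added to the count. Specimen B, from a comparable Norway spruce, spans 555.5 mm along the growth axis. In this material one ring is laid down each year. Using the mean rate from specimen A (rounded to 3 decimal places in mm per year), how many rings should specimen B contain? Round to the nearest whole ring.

1134 rings

Specimen A: adjusted count: 720 + 16 = 736 rings.
A: 360.9 mm over 736 years gives 360.9 / 736 ≈ 0.490 mm/year.
B spans 555.5 / 0.490 = 1133.67 years ≈ 1134 rings.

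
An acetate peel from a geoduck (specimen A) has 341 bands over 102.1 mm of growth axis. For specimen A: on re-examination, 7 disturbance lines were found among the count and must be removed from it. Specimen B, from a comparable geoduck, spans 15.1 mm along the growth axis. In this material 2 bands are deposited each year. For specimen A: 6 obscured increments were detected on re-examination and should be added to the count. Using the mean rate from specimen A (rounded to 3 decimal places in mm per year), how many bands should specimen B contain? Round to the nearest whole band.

Specimen A: after corrections the count is 341 − 7 + 6 = 340 bands.
Specimen A: with 2 bands per year, 340 / 2 = 170 years.
A: Extension rate ≈ 102.1 / 170 = 0.601 mm/yr.
B spans 15.1 / 0.601 = 25.12 years; at 2 bands per year that is 25.12 × 2 ≈ 50 bands.

50 bands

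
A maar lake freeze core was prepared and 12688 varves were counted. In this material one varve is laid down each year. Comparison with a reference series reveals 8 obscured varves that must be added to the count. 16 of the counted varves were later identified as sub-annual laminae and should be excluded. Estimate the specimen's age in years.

Adjusted count: 12688 − 16 + 8 = 12680 varves.
At one varve per year, that is 12680 years.

12680 yr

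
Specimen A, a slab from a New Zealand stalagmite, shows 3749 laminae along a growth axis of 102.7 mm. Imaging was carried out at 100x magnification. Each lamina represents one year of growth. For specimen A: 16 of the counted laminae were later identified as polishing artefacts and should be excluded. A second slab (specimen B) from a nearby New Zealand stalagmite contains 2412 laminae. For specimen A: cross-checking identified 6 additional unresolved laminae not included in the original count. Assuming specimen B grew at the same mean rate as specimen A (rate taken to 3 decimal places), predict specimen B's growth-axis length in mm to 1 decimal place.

Specimen A: after corrections the count is 3749 − 16 + 6 = 3739 laminae.
A: Mean rate = 102.7 mm / 3739 years ≈ 0.027 mm/yr.
For B, 0.027 mm/year × 2412 years = 65.1 mm.

65.1 mm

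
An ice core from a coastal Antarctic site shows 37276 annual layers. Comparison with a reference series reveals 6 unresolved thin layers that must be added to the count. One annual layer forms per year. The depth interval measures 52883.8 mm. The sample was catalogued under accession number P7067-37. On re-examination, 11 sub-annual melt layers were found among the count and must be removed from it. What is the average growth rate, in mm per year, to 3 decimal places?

Correcting the raw count gives 37276 − 11 + 6 = 37271 true annual layers.
Extension rate ≈ 52883.8 / 37271 = 1.419 mm per year.

1.419 mm per year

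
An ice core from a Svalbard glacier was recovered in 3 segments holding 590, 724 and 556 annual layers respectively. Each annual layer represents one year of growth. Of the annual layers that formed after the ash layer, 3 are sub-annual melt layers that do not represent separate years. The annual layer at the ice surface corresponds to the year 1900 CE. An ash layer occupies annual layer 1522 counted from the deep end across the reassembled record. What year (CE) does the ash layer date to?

1555 CE

Total annual layers = 590 + 724 + 556 = 1870.
1870 − 1522 = 348 annual layers lie beyond the ash layer toward the ice surface.
348 − 3 false = 345 true annual layers after the ash layer.
1900 − 345 = 1555 CE.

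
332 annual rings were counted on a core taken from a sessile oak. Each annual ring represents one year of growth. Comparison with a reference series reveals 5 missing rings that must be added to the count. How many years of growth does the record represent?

337 years

Correcting the raw count gives 332 + 5 = 337 true annual rings.
With a one-to-one annual ring periodicity this is 337 years.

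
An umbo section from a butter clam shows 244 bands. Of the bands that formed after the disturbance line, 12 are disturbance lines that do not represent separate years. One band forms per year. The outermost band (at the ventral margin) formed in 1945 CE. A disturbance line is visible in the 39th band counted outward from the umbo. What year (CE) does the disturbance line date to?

The disturbance line sits at band 39 from the umbo, so 244 − 39 = 205 bands formed after it.
205 − 12 false = 193 true bands after the disturbance line.
1945 − 193 = 1752 CE.

1752 CE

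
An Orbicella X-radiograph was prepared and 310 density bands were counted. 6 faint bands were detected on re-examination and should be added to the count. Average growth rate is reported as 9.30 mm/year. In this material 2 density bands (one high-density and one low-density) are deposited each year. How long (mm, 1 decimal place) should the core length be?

1469.4 mm

Correcting the raw count gives 310 + 6 = 316 true density bands.
With 2 density bands per year, 316 / 2 = 158 years.
Length ≈ 9.30 × 158 = 1469.4 mm.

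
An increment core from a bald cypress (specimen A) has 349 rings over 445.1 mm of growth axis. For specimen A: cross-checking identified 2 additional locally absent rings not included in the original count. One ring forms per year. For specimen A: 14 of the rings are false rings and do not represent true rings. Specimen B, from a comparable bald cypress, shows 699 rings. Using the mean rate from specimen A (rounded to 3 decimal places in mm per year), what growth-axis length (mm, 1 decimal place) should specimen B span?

923.4 mm

Specimen A: correcting the raw count gives 349 − 14 + 2 = 337 true rings.
A: Extension rate ≈ 445.1 / 337 = 1.321 mm/year.
B's length ≈ 1.321 × 699 = 923.4 mm.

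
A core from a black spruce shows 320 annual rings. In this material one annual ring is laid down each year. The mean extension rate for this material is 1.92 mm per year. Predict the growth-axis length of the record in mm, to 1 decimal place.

614.4 mm

The record spans 320 years at 1.92 mm per year.
Length ≈ 1.92 × 320 = 614.4 mm.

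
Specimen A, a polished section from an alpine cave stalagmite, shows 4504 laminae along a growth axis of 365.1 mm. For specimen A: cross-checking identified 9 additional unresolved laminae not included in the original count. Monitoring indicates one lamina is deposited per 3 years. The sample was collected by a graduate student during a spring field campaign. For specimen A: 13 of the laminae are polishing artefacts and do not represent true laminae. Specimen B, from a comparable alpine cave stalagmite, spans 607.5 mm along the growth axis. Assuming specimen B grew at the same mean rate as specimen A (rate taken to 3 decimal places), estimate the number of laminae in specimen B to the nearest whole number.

Specimen A: after corrections the count is 4504 − 13 + 9 = 4500 laminae.
Specimen A: multiplying by 3 years per lamina: 4500 × 3 = 13500 years.
A: Extension rate ≈ 365.1 / 13500 = 0.027 mm/year.
B spans 607.5 / 0.027 = 22500.00 years; at 3 years per lamina that is 22500.00 / 3 ≈ 7500 laminae.

7500 laminae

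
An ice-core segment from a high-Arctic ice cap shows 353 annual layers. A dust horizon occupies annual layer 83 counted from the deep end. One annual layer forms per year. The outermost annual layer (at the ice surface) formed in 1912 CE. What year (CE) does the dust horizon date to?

The dust horizon sits at annual layer 83 from the deep end, so 353 − 83 = 270 annual layers formed after it.
Counting back 270 years from 1912 CE places the dust horizon in 1912 − 270 = 1642 CE.

1642 CE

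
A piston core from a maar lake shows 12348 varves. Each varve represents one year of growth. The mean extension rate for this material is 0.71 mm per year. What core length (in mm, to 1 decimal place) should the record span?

The record spans 12348 years at 0.71 mm per year.
Length ≈ 0.71 × 12348 = 8767.1 mm.

8767.1 mm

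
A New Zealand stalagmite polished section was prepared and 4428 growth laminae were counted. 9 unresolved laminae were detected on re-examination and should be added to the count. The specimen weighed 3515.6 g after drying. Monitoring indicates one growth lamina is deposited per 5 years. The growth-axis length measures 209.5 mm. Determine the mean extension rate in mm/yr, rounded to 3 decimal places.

Correcting the raw count gives 4428 + 9 = 4437 true growth laminae.
4437 growth laminae at 5 years each span 4437 × 5 = 22185 years.
Mean rate = 209.5 mm / 22185 years ≈ 0.009 mm/yr.

0.009 mm/yr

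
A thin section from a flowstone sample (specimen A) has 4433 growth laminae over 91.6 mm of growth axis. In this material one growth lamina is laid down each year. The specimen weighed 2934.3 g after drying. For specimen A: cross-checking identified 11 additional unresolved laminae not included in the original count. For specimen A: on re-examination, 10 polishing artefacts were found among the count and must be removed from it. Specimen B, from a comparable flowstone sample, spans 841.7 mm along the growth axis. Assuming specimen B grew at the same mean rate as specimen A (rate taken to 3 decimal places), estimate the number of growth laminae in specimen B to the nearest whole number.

Specimen A: correcting the raw count gives 4433 − 10 + 11 = 4434 true growth laminae.
A: Mean rate = 91.6 mm / 4434 years ≈ 0.021 mm/year.
B spans 841.7 / 0.021 = 40080.95 years ≈ 40081 growth laminae.

40081 growth laminae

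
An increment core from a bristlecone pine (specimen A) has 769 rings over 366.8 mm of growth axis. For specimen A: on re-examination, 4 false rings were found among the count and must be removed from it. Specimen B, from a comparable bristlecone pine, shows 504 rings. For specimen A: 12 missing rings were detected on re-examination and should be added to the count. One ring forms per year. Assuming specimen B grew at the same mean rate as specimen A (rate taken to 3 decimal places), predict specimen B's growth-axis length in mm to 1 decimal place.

237.9 mm

Specimen A: adjusted count: 769 − 4 + 12 = 777 rings.
A: Mean rate = 366.8 mm / 777 years ≈ 0.472 mm/year.
B's length ≈ 0.472 × 504 = 237.9 mm.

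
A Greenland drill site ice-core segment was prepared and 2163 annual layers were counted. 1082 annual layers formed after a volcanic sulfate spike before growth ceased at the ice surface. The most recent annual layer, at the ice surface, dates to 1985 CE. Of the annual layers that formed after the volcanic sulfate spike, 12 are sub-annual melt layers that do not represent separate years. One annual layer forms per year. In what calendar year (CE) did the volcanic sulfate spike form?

915 CE

1082 annual layers formed after the volcanic sulfate spike.
1082 − 12 false = 1070 true annual layers after the volcanic sulfate spike.
The annual layer at the ice surface is 1985 CE, so the volcanic sulfate spike dates to 1985 − 1070 = 915 CE.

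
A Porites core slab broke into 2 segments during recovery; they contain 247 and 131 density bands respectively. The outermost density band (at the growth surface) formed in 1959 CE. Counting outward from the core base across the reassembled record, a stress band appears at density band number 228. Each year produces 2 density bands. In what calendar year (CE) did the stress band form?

Total density bands = 247 + 131 = 378.
378 − 228 = 150 density bands lie beyond the stress band toward the growth surface.
With 2 density bands per year, 150 / 2 = 75 years.
1959 − 75 = 1884 CE.

1884 CE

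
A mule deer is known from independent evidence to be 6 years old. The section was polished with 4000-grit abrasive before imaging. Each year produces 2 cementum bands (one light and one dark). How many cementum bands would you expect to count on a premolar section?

With 2 cementum bands per year, 6 years would produce 6 × 2 = 12 cementum bands.
So 12 cementum bands should be present.

12 cementum bands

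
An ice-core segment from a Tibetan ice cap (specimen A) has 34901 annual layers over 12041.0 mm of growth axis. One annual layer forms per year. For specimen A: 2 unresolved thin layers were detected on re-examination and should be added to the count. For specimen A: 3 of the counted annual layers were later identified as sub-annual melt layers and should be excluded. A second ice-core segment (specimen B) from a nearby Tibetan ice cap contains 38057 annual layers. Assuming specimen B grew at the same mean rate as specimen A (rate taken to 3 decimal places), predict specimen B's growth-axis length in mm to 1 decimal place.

Specimen A: true annual layer count = 34901 − 3 + 2 = 34900.
A: Mean rate = 12041.0 mm / 34900 years ≈ 0.345 mm/year.
For B, 0.345 mm/year × 38057 years = 13129.7 mm.

13129.7 mm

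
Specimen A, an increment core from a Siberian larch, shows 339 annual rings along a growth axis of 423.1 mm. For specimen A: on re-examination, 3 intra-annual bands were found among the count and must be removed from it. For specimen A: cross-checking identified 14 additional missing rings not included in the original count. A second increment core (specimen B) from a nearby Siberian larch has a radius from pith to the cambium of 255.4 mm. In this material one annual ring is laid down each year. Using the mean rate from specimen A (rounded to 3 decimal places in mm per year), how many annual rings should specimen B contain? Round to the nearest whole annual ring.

Specimen A: correcting the raw count gives 339 − 3 + 14 = 350 true annual rings.
A: 423.1 mm over 350 years gives 423.1 / 350 ≈ 1.209 mm per year.
Specimen B: 255.4 mm / 1.209 mm per year = 211.25 years ≈ 211 annual rings.

211 annual rings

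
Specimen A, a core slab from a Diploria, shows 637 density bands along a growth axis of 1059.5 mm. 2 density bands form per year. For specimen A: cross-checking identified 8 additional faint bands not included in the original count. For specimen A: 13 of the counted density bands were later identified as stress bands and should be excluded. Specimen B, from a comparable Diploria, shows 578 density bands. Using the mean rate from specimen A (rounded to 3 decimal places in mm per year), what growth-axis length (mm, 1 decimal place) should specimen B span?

969.0 mm

Specimen A: after corrections the count is 637 − 13 + 8 = 632 density bands.
Specimen A: dividing by 2 density bands per year: 632 / 2 = 316 years.
A: Extension rate ≈ 1059.5 / 316 = 3.353 mm/year.
Specimen B: dividing by 2 density bands per year: 578 / 2 = 289 years. Length of B = 3.353 × 289 = 969.0 mm.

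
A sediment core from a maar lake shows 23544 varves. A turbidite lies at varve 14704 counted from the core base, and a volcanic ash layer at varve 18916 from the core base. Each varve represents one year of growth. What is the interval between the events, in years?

4212 years

The two markers are separated by 18916 − 14704 = 4212 varves.
One varve per year makes the interval 4212 years.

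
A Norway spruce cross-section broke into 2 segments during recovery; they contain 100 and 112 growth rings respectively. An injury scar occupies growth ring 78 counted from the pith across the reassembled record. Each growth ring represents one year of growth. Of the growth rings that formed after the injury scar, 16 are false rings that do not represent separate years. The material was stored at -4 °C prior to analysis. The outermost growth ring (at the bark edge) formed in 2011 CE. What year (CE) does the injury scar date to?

Total growth rings = 100 + 112 = 212.
Between growth ring 78 and the bark edge there are 212 − 78 = 134 growth rings.
Removing the 16 false growth rings leaves 134 − 16 = 118 true growth rings beyond the injury scar.
2011 − 118 = 1893 CE.

1893 CE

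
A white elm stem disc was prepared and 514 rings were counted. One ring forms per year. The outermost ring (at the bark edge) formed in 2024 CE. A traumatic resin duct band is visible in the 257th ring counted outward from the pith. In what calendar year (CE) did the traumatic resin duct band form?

1767 CE

Between ring 257 and the bark edge there are 514 − 257 = 257 rings.
The ring at the bark edge is 2024 CE, so the traumatic resin duct band dates to 2024 − 257 = 1767 CE.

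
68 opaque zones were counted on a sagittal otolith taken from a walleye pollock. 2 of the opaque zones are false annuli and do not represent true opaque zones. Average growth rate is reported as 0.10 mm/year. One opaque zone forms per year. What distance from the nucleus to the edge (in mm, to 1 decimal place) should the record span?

True opaque zone count = 68 − 2 = 66.
Predicted length = 0.10 mm/year × 66 years = 6.6 mm.

6.6 mm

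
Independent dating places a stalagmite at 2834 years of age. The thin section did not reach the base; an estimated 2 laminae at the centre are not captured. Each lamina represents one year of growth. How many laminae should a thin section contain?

At one lamina per year, 2834 years correspond to 2834 laminae.
2834 − 2 missed = 2832 laminae expected in the prepared section.

2832 laminae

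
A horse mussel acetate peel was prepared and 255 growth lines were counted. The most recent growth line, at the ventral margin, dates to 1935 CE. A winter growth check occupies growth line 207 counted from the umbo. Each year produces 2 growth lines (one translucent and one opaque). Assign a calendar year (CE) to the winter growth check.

The winter growth check sits at growth line 207 from the umbo, so 255 − 207 = 48 growth lines formed after it.
Dividing by 2 growth lines per year: 48 / 2 = 24 years.
The growth line at the ventral margin is 1935 CE, so the winter growth check dates to 1935 − 24 = 1911 CE.

1911 CE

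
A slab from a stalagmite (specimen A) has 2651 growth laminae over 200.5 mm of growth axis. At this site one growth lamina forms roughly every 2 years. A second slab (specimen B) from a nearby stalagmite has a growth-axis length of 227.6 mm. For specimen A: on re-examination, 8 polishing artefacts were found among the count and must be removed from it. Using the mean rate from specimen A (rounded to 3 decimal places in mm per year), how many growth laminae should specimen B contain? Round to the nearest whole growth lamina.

Specimen A: correcting the raw count gives 2651 − 8 = 2643 true growth laminae.
Specimen A: at 2 years per growth lamina, 2643 × 2 = 5286 years.
A: Extension rate ≈ 200.5 / 5286 = 0.038 mm/yr.
Specimen B: 227.6 mm / 0.038 mm per year = 5989.47 years; at 2 years per growth lamina that is 5989.47 / 2 ≈ 2995 growth laminae.

2995 growth laminae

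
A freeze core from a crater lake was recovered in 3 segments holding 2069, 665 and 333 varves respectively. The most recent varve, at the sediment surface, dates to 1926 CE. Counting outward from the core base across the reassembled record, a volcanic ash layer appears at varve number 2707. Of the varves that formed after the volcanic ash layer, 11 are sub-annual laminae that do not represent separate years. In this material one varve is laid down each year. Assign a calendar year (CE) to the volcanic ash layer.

Total varves = 2069 + 665 + 333 = 3067.
3067 − 2707 = 360 varves lie beyond the volcanic ash layer toward the sediment surface.
Removing the 11 false varves leaves 360 − 11 = 349 true varves beyond the volcanic ash layer.
The varve at the sediment surface is 1926 CE, so the volcanic ash layer dates to 1926 − 349 = 1577 CE.

1577 CE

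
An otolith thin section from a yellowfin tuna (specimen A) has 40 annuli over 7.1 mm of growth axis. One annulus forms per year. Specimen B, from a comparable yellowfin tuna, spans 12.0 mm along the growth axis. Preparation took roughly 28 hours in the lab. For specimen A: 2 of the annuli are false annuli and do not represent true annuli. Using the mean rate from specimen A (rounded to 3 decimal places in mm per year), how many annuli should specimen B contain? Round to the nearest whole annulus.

64 annuli

Specimen A: correcting the raw count gives 40 − 2 = 38 true annuli.
A: 7.1 mm over 38 years gives 7.1 / 38 ≈ 0.187 mm/year.
B spans 12.0 / 0.187 = 64.17 years ≈ 64 annuli.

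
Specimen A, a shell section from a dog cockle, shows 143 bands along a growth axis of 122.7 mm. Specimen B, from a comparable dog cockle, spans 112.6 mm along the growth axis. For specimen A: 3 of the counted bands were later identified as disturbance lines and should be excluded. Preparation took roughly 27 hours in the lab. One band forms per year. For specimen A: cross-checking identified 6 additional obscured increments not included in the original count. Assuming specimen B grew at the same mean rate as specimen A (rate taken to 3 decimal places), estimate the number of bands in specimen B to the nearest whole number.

134 bands

Specimen A: true band count = 143 − 3 + 6 = 146.
A: 122.7 mm over 146 years gives 122.7 / 146 ≈ 0.840 mm/year.
For B, 112.6 / 0.840 = 134.05 years ≈ 134 bands.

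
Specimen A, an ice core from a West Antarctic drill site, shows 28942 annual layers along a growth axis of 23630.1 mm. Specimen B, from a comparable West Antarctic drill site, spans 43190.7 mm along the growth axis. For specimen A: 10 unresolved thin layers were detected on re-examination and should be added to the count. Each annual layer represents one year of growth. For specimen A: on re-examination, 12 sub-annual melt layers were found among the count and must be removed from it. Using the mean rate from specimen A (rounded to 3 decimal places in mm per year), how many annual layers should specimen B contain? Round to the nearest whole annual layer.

Specimen A: correcting the raw count gives 28942 − 12 + 10 = 28940 true annual layers.
A: Mean rate = 23630.1 mm / 28940 years ≈ 0.817 mm per year.
B spans 43190.7 / 0.817 = 52864.99 years ≈ 52865 annual layers.

52865 annual layers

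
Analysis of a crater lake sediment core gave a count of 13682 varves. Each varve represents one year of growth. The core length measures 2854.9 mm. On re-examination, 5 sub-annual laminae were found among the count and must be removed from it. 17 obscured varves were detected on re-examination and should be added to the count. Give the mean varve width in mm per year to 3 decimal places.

0.208 mm per year

Correcting the raw count gives 13682 − 5 + 17 = 13694 true varves.
Mean rate = 2854.9 mm / 13694 years ≈ 0.208 mm per year.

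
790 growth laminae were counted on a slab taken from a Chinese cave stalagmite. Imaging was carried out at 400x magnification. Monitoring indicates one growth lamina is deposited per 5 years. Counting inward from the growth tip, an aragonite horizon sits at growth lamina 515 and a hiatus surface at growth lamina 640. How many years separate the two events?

625 years

640 − 515 = 125 growth laminae lie between the two events.
Multiplying by 5 years per growth lamina: 125 × 5 = 625 years.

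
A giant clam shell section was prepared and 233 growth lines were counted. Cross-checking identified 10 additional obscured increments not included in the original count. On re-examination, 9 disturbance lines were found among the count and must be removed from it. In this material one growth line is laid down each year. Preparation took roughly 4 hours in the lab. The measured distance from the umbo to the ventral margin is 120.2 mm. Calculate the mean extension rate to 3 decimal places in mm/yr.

0.514 mm/yr

Adjusted count: 233 − 9 + 10 = 234 growth lines.
Mean rate = 120.2 mm / 234 years ≈ 0.514 mm/yr.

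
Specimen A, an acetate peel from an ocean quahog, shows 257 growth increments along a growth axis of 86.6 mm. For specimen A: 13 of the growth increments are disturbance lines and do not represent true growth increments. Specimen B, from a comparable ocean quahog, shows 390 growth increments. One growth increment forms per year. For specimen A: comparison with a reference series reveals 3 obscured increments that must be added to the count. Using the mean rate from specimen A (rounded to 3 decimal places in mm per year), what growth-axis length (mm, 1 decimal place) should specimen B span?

Specimen A: after corrections the count is 257 − 13 + 3 = 247 growth increments.
A: 86.6 mm over 247 years gives 86.6 / 247 ≈ 0.351 mm/yr.
For B, 0.351 mm/year × 390 years = 136.9 mm.

136.9 mm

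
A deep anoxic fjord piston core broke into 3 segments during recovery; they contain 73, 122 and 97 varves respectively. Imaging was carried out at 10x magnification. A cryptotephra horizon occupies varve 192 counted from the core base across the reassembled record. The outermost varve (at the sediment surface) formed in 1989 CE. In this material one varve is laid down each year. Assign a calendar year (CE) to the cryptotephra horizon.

Total varves = 73 + 122 + 97 = 292.
The cryptotephra horizon sits at varve 192 from the core base, so 292 − 192 = 100 varves formed after it.
The varve at the sediment surface is 1989 CE, so the cryptotephra horizon dates to 1989 − 100 = 1889 CE.

1889 CE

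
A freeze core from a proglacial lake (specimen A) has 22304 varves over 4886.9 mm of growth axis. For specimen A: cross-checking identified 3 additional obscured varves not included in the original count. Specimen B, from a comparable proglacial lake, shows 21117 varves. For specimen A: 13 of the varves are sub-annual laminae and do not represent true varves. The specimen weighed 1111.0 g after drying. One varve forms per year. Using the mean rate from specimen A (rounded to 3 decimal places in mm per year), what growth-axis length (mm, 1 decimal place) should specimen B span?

Specimen A: correcting the raw count gives 22304 − 13 + 3 = 22294 true varves.
A: 4886.9 mm over 22294 years gives 4886.9 / 22294 ≈ 0.219 mm per year.
B's length ≈ 0.219 × 21117 = 4624.6 mm.

4624.6 mm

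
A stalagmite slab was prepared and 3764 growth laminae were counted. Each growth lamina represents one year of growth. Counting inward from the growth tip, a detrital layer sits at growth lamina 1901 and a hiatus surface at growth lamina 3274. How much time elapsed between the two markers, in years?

1373 years

The two markers are separated by 3274 − 1901 = 1373 growth laminae.
One growth lamina per year makes the interval 1373 years.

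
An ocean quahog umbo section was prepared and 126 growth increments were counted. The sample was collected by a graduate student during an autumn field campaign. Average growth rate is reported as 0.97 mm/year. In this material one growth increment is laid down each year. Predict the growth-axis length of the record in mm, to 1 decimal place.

122.2 mm

The record spans 126 years at 0.97 mm per year.
Predicted length = 0.97 mm/year × 126 years = 122.2 mm.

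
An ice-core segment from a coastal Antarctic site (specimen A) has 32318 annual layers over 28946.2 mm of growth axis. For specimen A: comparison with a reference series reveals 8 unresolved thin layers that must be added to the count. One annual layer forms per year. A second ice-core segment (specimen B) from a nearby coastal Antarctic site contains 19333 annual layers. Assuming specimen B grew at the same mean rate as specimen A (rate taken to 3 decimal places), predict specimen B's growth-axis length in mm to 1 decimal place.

Specimen A: after corrections the count is 32318 + 8 = 32326 annual layers.
A: Extension rate ≈ 28946.2 / 32326 = 0.895 mm per year.
Length of B = 0.895 × 19333 = 17303.0 mm.

17303.0 mm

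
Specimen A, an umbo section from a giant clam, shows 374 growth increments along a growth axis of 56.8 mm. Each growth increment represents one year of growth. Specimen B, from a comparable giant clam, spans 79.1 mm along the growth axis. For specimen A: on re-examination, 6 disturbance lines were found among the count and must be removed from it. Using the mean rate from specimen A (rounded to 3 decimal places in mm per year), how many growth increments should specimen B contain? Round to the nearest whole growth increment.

514 growth increments

Specimen A: true growth increment count = 374 − 6 = 368.
A: Mean rate = 56.8 mm / 368 years ≈ 0.154 mm per year.
For B, 79.1 / 0.154 = 513.64 years ≈ 514 growth increments.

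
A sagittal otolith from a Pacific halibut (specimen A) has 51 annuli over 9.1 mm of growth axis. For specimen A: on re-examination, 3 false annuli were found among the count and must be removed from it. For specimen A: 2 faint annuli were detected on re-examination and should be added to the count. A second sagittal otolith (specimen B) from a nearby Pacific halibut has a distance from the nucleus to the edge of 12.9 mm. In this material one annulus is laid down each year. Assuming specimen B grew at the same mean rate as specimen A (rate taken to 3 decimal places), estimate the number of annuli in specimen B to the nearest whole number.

Specimen A: true annulus count = 51 − 3 + 2 = 50.
A: Mean rate = 9.1 mm / 50 years ≈ 0.182 mm per year.
B spans 12.9 / 0.182 = 70.88 years ≈ 71 annuli.

71 annuli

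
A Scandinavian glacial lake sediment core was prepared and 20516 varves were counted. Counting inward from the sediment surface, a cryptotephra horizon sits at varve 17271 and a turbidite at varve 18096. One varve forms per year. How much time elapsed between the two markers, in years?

825 yr

The two markers are separated by 18096 − 17271 = 825 varves.
At one varve per year, 825 years elapsed between them.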